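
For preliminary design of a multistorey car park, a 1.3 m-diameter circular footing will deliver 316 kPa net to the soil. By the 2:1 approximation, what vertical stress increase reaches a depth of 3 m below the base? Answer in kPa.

By the 2:1 method the load spreads at 1 horizontal : 2 vertical, so at depth z the loaded area has grown by z in each plan dimension:
Δσ ≈ qD²/(D+z)² = 316×1.3²/(1.3+3)² = 28.883 kPa

Δσ_z ≈ 28.9 kPa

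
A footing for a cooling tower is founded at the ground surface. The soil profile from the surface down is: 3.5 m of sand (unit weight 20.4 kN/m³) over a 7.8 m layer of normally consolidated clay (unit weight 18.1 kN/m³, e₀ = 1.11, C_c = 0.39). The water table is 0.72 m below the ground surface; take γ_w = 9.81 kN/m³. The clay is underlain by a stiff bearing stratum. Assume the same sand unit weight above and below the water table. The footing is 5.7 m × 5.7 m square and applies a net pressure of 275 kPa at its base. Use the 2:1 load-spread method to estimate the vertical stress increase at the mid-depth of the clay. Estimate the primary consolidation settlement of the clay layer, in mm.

S_c ≈ 325 mm

Mid-depth of clay below the ground surface: z = 3.5 + 7.8/2 = 7.4 m.
Total vertical stress at mid-clay: σ_v = 20.4×3.5 + 18.1×3.9 = 141.99 kPa.
Pore pressure: u = 9.81×(7.4 − 0.72) = 65.531 kPa.
Initial effective stress: σ'_0 = σ_v − u = 141.99 − 65.531 = 76.459 kPa.
Stress increase at mid-clay by the 2:1 spreading method:
Δσ = qBL/((B+z)(L+z)) = 275×5.7×5.7/((5.7+7.4)(5.7+7.4)) = 52.064 kPa
Final effective stress: σ'_f = σ'_0 + Δσ = 76.459 + 52.064 = 128.52 kPa.
Normally consolidated clay, so the full stress increment lies on the virgin compression line:
S_c = C_c·H/(1+e₀)·log₁₀(σ'_f/σ'_0) = 0.39×7.8/(1+1.11)×log₁₀(128.52/76.459)
    = 1.4417 × 0.22554 = 0.3252 m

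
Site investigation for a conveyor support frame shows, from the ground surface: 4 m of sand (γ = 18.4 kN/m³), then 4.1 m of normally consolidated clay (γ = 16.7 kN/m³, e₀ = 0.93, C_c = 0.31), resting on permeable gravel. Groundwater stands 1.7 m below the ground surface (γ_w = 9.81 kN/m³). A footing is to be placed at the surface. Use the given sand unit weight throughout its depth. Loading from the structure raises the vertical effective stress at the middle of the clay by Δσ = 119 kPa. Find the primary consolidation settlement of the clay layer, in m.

S_c ≈ 0.297 m

Mid-depth of clay below the ground surface: z = 4 + 4.1/2 = 6.05 m.
Total vertical stress at mid-clay: σ_v = 18.4×4 + 16.7×2.05 = 107.83 kPa.
Pore pressure: u = 9.81×(6.05 − 1.7) = 42.673 kPa.
Initial effective stress: σ'_0 = σ_v − u = 107.83 − 42.673 = 65.157 kPa.
Final effective stress: σ'_f = σ'_0 + Δσ = 65.157 + 119 = 184.16 kPa.
Normally consolidated clay, so the full stress increment lies on the virgin compression line:
S_c = C_c·H/(1+e₀)·log₁₀(σ'_f/σ'_0) = 0.31×4.1/(1+0.93)×log₁₀(184.16/65.157)
    = 0.65855 × 0.45123 = 0.2972 m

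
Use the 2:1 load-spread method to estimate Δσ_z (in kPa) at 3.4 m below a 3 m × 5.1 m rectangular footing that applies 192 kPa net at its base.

Δσ_z ≈ 54 kPa

By the 2:1 method the load spreads at 1 horizontal : 2 vertical, so at depth z the loaded area has grown by z in each plan dimension:
Δσ = qBL/((B+z)(L+z)) = 192×3×5.1/((3+3.4)(5.1+3.4)) = 54 kPa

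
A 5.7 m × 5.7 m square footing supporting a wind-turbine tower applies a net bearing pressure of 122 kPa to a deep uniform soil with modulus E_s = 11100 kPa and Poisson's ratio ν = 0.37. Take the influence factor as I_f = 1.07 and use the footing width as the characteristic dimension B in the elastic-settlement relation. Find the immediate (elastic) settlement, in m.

Immediate (elastic) settlement: S_e = q·B·(1−ν²)/E_s · I_f.
S_e = 122 × 5.7 × (1 − 0.37²) / 11100 × 1.07
    = 122 × 5.7 × 0.8631 / 11100 × 1.07
    = 0.05786 m

S_e ≈ 0.0579 m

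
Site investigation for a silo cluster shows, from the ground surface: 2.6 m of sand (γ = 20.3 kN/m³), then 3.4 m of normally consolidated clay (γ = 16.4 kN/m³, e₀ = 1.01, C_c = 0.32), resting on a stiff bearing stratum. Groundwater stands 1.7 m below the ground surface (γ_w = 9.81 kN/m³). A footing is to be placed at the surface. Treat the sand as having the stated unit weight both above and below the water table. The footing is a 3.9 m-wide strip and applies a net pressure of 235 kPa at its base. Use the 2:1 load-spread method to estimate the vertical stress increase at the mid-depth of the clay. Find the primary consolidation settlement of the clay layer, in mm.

S_c ≈ 260 mm

Mid-depth of clay below the ground surface: z = 2.6 + 3.4/2 = 4.3 m.
Total vertical stress at mid-clay: σ_v = 20.3×2.6 + 16.4×1.7 = 80.66 kPa.
Pore pressure: u = 9.81×(4.3 − 1.7) = 25.506 kPa.
Initial effective stress: σ'_0 = σ_v − u = 80.66 − 25.506 = 55.154 kPa.
Stress increase at mid-clay by the 2:1 spreading method:
Δσ = qB/(B+z) = 235×3.9/(3.9+4.3) = 111.77 kPa
Final effective stress: σ'_f = σ'_0 + Δσ = 55.154 + 111.77 = 166.92 kPa.
Normally consolidated clay, so the full stress increment lies on the virgin compression line:
S_c = C_c·H/(1+e₀)·log₁₀(σ'_f/σ'_0) = 0.32×3.4/(1+1.01)×log₁₀(166.92/55.154)
    = 0.54129 × 0.48093 = 0.2603 m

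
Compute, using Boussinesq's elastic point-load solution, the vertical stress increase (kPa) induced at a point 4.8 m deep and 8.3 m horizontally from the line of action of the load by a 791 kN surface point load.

Boussinesq vertical stress below a point load on an elastic half-space:
Δσ_z = 3P/(2πz²) · [1 + (r/z)²]^(−5/2)
r/z = 8.3/4.8 = 1.7292; [1+(r/z)²]^(−5/2) = 0.031446.
Δσ_z = 3×791/(2π×4.8²) × 0.031446 = 16.392 × 0.031446 = 0.5155 kPa

Δσ_z ≈ 0.515 kPa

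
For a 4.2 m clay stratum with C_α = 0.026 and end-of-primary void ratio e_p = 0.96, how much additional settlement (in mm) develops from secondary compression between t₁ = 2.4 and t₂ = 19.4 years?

Secondary compression: S_s = C_α·H/(1+e_p)·log₁₀(t₂/t₁)
S_s = 0.026×4.2/(1+0.96)×log₁₀(19.4/2.4)
    = 0.05571 × 0.9076 = 0.05057 m

S_s ≈ 50.6 mm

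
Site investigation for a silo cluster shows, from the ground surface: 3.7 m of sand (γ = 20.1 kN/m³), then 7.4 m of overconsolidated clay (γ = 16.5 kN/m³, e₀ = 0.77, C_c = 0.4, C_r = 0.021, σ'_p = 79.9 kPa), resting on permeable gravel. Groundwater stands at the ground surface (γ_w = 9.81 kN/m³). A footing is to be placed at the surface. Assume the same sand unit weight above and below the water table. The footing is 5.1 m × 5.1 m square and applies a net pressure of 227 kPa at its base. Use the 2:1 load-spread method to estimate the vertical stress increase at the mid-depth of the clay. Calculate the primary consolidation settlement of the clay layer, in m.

S_c ≈ 0.177 m

Mid-depth of clay below the ground surface: z = 3.7 + 7.4/2 = 7.4 m.
Total vertical stress at mid-clay: σ_v = 20.1×3.7 + 16.5×3.7 = 135.42 kPa.
Pore pressure: u = 9.81×(7.4 − 0) = 72.594 kPa.
Initial effective stress: σ'_0 = σ_v − u = 135.42 − 72.594 = 62.826 kPa.
Stress increase at mid-clay by the 2:1 spreading method:
Δσ = qBL/((B+z)(L+z)) = 227×5.1×5.1/((5.1+7.4)(5.1+7.4)) = 37.787 kPa
Final effective stress: σ'_f = 62.826 + 37.787 = 100.61 kPa.
σ'_f = 100.61 > σ'_p = 79.9 kPa, so the stress path crosses the preconsolidation pressure — recompression up to σ'_p, then virgin compression beyond:
S_c = H/(1+e₀)·[C_r·log₁₀(σ'_p/σ'_0) + C_c·log₁₀(σ'_f/σ'_p)]
    = 7.4/1.77 × [0.021×log₁₀(79.9/62.826) + 0.4×log₁₀(100.61/79.9)]
    = 4.1808 × [0.0021926 + 0.040038] = 0.1766 m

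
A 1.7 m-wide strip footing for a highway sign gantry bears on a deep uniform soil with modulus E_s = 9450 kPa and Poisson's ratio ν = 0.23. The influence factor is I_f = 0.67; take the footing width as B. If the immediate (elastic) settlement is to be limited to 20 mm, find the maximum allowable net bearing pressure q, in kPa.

S_e = q·B·(1−ν²)/E_s · I_f  ⇒  q = S_e·E_s / (B·(1−ν²)·I_f).
q = 0.02 × 9450 / (1.7 × 0.9471 × 0.67) = 175.2 kPa

q ≈ 175 kPa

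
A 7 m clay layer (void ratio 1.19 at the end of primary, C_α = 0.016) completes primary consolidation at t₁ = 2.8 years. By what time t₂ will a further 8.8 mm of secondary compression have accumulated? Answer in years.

t₂ ≈ 4.16 years

S_s = C_α·H/(1+e_p)·log₁₀(t₂/t₁) ⇒ log₁₀(t₂/t₁) = S_s·(1+e_p)/(C_α·H).
log₁₀(t₂/t₁) = 0.0088 × (1+1.19) / (0.016×7) = 0.1721
t₂ = t₁ × 10^0.1721 = 2.8 × 1.486 = 4.161 years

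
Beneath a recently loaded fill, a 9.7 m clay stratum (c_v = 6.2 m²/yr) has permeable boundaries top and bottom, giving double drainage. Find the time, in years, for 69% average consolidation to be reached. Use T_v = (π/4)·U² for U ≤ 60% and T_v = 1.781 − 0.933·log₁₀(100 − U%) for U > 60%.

Drainage path length: H_d = H/2 = 4.85 m (double drainage).
U > 60%: T_v = 1.781 − 0.933·log₁₀(100 − 69) = 0.38956.
t = T_v·H_d²/c_v = 0.38956×4.85²/6.2 = 1.478 years.

t ≈ 1.48 years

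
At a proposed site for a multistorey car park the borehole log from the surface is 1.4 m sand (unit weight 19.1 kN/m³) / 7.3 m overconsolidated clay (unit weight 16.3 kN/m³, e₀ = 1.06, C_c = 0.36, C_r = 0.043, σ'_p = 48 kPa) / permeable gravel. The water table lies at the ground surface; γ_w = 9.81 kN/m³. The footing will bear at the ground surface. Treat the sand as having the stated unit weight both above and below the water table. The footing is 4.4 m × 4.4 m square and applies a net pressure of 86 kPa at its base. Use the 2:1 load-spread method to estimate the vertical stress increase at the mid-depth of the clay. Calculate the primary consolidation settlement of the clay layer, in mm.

S_c ≈ 96.6 mm

Mid-depth of clay below the ground surface: z = 1.4 + 7.3/2 = 5.05 m.
Total vertical stress at mid-clay: σ_v = 19.1×1.4 + 16.3×3.65 = 86.235 kPa.
Pore pressure: u = 9.81×(5.05 − 0) = 49.541 kPa.
Initial effective stress: σ'_0 = σ_v − u = 86.235 − 49.541 = 36.694 kPa.
Stress increase at mid-clay by the 2:1 spreading method:
Δσ = qBL/((B+z)(L+z)) = 86×4.4×4.4/((4.4+5.05)(4.4+5.05)) = 18.644 kPa
Final effective stress: σ'_f = 36.694 + 18.644 = 55.338 kPa.
σ'_f = 55.338 > σ'_p = 48 kPa, so the stress path crosses the preconsolidation pressure — recompression up to σ'_p, then virgin compression beyond:
S_c = H/(1+e₀)·[C_r·log₁₀(σ'_p/σ'_0) + C_c·log₁₀(σ'_f/σ'_p)]
    = 7.3/2.06 × [0.043×log₁₀(48/36.694) + 0.36×log₁₀(55.338/48)]
    = 3.5437 × [0.0050158 + 0.022242] = 0.09659 m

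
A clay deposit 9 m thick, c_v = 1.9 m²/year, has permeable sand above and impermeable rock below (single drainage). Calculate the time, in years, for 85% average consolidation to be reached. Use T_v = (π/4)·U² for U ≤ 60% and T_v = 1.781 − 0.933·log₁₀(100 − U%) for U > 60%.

t ≈ 29.1 years

Drainage path length: H_d = H = 9 m (single drainage).
U > 60%: T_v = 1.781 − 0.933·log₁₀(100 − 85) = 0.68371.
t = T_v·H_d²/c_v = 0.68371×9²/1.9 = 29.15 years.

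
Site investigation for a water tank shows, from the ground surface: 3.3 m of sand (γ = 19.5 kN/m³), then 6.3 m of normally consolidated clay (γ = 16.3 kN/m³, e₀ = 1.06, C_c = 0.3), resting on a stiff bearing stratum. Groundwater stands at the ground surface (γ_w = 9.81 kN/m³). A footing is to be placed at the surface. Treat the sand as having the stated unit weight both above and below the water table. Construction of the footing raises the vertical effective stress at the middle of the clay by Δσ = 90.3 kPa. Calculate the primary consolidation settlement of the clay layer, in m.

S_c ≈ 0.399 m

Mid-depth of clay below the ground surface: z = 3.3 + 6.3/2 = 6.45 m.
Total vertical stress at mid-clay: σ_v = 19.5×3.3 + 16.3×3.15 = 115.69 kPa.
Pore pressure: u = 9.81×(6.45 − 0) = 63.275 kPa.
Initial effective stress: σ'_0 = σ_v − u = 115.69 − 63.275 = 52.415 kPa.
Final effective stress: σ'_f = σ'_0 + Δσ = 52.415 + 90.3 = 142.72 kPa.
Normally consolidated clay, so the full stress increment lies on the virgin compression line:
S_c = C_c·H/(1+e₀)·log₁₀(σ'_f/σ'_0) = 0.3×6.3/(1+1.06)×log₁₀(142.72/52.415)
    = 0.91748 × 0.43503 = 0.3991 m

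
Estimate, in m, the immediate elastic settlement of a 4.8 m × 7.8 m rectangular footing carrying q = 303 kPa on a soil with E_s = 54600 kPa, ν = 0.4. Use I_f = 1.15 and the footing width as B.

Immediate (elastic) settlement: S_e = q·B·(1−ν²)/E_s · I_f.
S_e = 303 × 4.8 × (1 − 0.4²) / 54600 × 1.15
    = 303 × 4.8 × 0.84 / 54600 × 1.15
    = 0.02573 m

S_e ≈ 0.0257 m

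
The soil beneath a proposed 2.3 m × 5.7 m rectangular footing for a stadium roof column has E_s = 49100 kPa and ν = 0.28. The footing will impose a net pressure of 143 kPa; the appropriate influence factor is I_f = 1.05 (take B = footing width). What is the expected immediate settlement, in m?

S_e ≈ 0.00648 m

Immediate (elastic) settlement: S_e = q·B·(1−ν²)/E_s · I_f.
S_e = 143 × 2.3 × (1 − 0.28²) / 49100 × 1.05
    = 143 × 2.3 × 0.9216 / 49100 × 1.05
    = 0.006482 m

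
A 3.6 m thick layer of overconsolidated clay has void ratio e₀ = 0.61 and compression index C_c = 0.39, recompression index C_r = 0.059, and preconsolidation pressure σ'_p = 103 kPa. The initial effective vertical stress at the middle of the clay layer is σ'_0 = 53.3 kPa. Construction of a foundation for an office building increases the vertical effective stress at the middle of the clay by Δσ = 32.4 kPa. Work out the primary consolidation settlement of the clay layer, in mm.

Final effective stress: σ'_f = 53.3 + 32.4 = 85.7 kPa.
σ'_f = 85.7 ≤ σ'_p = 103 kPa, so the clay remains overconsolidated and only the recompression index applies:
S_c = C_r·H/(1+e₀)·log₁₀(σ'_f/σ'_0) = 0.059×3.6/1.61×log₁₀(85.7/53.3)
    = 0.13192 × 0.20625 = 0.02721 m

S_c ≈ 27.2 mm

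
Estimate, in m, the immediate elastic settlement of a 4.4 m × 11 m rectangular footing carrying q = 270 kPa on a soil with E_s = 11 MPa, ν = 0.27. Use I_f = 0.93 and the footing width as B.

Immediate (elastic) settlement: S_e = q·B·(1−ν²)/E_s · I_f.
E_s = 11 MPa = 11000 kPa.
S_e = 270 × 4.4 × (1 − 0.27²) / 11000 × 0.93
    = 270 × 4.4 × 0.9271 / 11000 × 0.93
    = 0.09312 m

S_e ≈ 0.0931 m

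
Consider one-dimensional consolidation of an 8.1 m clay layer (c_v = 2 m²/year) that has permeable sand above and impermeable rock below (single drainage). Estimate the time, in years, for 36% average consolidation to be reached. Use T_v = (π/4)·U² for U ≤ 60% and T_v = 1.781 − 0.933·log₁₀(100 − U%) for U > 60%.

Drainage path length: H_d = H = 8.1 m (single drainage).
U ≤ 60%: T_v = (π/4)·U² = (π/4)×0.36² = 0.10179.
t = T_v·H_d²/c_v = 0.10179×8.1²/2 = 3.339 years.

t ≈ 3.34 years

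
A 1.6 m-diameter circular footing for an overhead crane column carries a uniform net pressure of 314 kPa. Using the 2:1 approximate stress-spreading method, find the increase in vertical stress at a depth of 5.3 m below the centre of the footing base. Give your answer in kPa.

By the 2:1 method the load spreads at 1 horizontal : 2 vertical, so at depth z the loaded area has grown by z in each plan dimension:
Δσ ≈ qD²/(D+z)² = 314×1.6²/(1.6+5.3)² = 16.884 kPa

Δσ_z ≈ 16.9 kPa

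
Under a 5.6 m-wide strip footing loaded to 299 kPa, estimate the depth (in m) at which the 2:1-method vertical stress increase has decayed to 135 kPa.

z ≈ 6.8 m

2:1 spreading — at depth z the loaded area has grown by z in each plan dimension:
qB/(B+z) = Δσ_z ⇒ z = qB/Δσ_z − B = 299×5.6/135 − 5.6 = 6.803 m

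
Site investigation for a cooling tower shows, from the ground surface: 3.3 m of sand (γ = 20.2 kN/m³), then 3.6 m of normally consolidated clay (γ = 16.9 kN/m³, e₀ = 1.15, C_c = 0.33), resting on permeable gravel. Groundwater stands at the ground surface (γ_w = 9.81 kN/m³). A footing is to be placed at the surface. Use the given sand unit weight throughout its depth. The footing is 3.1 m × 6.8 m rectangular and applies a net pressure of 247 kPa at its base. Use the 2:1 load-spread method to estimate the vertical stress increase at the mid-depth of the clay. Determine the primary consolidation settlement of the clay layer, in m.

S_c ≈ 0.182 m

Mid-depth of clay below the ground surface: z = 3.3 + 3.6/2 = 5.1 m.
Total vertical stress at mid-clay: σ_v = 20.2×3.3 + 16.9×1.8 = 97.08 kPa.
Pore pressure: u = 9.81×(5.1 − 0) = 50.031 kPa.
Initial effective stress: σ'_0 = σ_v − u = 97.08 − 50.031 = 47.049 kPa.
Stress increase at mid-clay by the 2:1 spreading method:
Δσ = qBL/((B+z)(L+z)) = 247×3.1×6.8/((3.1+5.1)(6.8+5.1)) = 53.359 kPa
Final effective stress: σ'_f = σ'_0 + Δσ = 47.049 + 53.359 = 100.41 kPa.
Normally consolidated clay, so the full stress increment lies on the virgin compression line:
S_c = C_c·H/(1+e₀)·log₁₀(σ'_f/σ'_0) = 0.33×3.6/(1+1.15)×log₁₀(100.41/47.049)
    = 0.55256 × 0.32923 = 0.1819 m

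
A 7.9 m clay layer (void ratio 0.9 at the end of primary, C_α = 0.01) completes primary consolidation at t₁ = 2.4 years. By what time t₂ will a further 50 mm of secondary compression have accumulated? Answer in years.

S_s = C_α·H/(1+e_p)·log₁₀(t₂/t₁) ⇒ log₁₀(t₂/t₁) = S_s·(1+e_p)/(C_α·H).
log₁₀(t₂/t₁) = 0.05 × (1+0.9) / (0.01×7.9) = 1.203
t₂ = t₁ × 10^1.203 = 2.4 × 15.94 = 38.26 years

t₂ ≈ 38.3 years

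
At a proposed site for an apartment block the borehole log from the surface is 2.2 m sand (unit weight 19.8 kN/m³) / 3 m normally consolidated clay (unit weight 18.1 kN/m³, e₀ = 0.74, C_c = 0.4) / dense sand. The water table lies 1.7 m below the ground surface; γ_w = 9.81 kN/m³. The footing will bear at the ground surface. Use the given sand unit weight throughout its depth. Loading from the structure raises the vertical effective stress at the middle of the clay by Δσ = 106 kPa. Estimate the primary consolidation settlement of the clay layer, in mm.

S_c ≈ 336 mm

Mid-depth of clay below the ground surface: z = 2.2 + 3/2 = 3.7 m.
Total vertical stress at mid-clay: σ_v = 19.8×2.2 + 18.1×1.5 = 70.71 kPa.
Pore pressure: u = 9.81×(3.7 − 1.7) = 19.62 kPa.
Initial effective stress: σ'_0 = σ_v − u = 70.71 − 19.62 = 51.09 kPa.
Final effective stress: σ'_f = σ'_0 + Δσ = 51.09 + 106 = 157.09 kPa.
Normally consolidated clay, so the full stress increment lies on the virgin compression line:
S_c = C_c·H/(1+e₀)·log₁₀(σ'_f/σ'_0) = 0.4×3/(1+0.74)×log₁₀(157.09/51.09)
    = 0.68966 × 0.48781 = 0.3364 m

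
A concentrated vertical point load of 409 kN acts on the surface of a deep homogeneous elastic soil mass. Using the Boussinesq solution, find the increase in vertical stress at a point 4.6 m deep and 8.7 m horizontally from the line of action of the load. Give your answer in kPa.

Boussinesq vertical stress below a point load on an elastic half-space:
Δσ_z = 3P/(2πz²) · [1 + (r/z)²]^(−5/2)
r/z = 8.7/4.6 = 1.8913; [1+(r/z)²]^(−5/2) = 0.022312.
Δσ_z = 3×409/(2π×4.6²) × 0.022312 = 9.2289 × 0.022312 = 0.2059 kPa

Δσ_z ≈ 0.206 kPa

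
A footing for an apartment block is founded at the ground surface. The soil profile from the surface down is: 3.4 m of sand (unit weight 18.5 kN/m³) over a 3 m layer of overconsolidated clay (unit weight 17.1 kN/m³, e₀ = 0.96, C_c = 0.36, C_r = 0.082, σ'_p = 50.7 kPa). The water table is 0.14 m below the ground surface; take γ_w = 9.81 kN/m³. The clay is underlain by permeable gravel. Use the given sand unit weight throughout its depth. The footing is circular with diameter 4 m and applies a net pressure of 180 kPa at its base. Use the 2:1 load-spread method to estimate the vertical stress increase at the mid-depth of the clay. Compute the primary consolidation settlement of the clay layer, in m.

Mid-depth of clay below the ground surface: z = 3.4 + 3/2 = 4.9 m.
Total vertical stress at mid-clay: σ_v = 18.5×3.4 + 17.1×1.5 = 88.55 kPa.
Pore pressure: u = 9.81×(4.9 − 0.14) = 46.696 kPa.
Initial effective stress: σ'_0 = σ_v − u = 88.55 − 46.696 = 41.854 kPa.
Stress increase at mid-clay by the 2:1 spreading method:
Δσ ≈ qD²/(D+z)² = 180×4²/(4+4.9)² = 36.359 kPa
Final effective stress: σ'_f = 41.854 + 36.359 = 78.213 kPa.
σ'_f = 78.213 > σ'_p = 50.7 kPa, so the stress path crosses the preconsolidation pressure — recompression up to σ'_p, then virgin compression beyond:
S_c = H/(1+e₀)·[C_r·log₁₀(σ'_p/σ'_0) + C_c·log₁₀(σ'_f/σ'_p)]
    = 3/1.96 × [0.082×log₁₀(50.7/41.854) + 0.36×log₁₀(78.213/50.7)]
    = 1.5306 × [0.0068282 + 0.067778] = 0.1142 m

S_c ≈ 0.114 m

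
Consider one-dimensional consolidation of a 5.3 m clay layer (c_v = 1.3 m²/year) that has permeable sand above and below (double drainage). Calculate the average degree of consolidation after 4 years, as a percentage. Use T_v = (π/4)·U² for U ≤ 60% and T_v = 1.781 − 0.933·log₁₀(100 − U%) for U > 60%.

U ≈ 87 %

Drainage path length: H_d = H/2 = 2.65 m (double drainage).
T_v = c_v·t/H_d² = 1.3×4/2.65² = 0.74048.
T_v = 0.74048 corresponds to the U > 60% branch:
U = 1 − 10^((1.781 − T_v)/0.933)/100 = 0.8696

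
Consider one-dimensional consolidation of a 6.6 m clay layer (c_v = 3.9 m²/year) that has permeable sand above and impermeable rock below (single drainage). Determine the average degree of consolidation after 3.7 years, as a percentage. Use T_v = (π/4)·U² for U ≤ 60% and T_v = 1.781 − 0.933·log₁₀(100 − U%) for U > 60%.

Drainage path length: H_d = H = 6.6 m (single drainage).
T_v = c_v·t/H_d² = 3.9×3.7/6.6² = 0.33127.
T_v = 0.33127 corresponds to the U > 60% branch:
U = 1 − 10^((1.781 − T_v)/0.933)/100 = 0.642

U ≈ 64.2 %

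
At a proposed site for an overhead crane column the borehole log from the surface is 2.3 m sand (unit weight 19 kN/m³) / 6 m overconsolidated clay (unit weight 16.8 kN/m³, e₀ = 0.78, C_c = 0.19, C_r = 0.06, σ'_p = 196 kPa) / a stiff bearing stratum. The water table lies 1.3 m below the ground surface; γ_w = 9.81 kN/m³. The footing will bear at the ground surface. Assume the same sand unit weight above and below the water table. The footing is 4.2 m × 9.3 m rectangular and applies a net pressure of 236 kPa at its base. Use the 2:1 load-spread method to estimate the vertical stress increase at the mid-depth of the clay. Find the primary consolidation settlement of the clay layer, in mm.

S_c ≈ 69.7 mm

Mid-depth of clay below the ground surface: z = 2.3 + 6/2 = 5.3 m.
Total vertical stress at mid-clay: σ_v = 19×2.3 + 16.8×3 = 94.1 kPa.
Pore pressure: u = 9.81×(5.3 − 1.3) = 39.24 kPa.
Initial effective stress: σ'_0 = σ_v − u = 94.1 − 39.24 = 54.86 kPa.
Stress increase at mid-clay by the 2:1 spreading method:
Δσ = qBL/((B+z)(L+z)) = 236×4.2×9.3/((4.2+5.3)(9.3+5.3)) = 66.461 kPa
Final effective stress: σ'_f = 54.86 + 66.461 = 121.32 kPa.
σ'_f = 121.32 ≤ σ'_p = 196 kPa, so the clay remains overconsolidated and only the recompression index applies:
S_c = C_r·H/(1+e₀)·log₁₀(σ'_f/σ'_0) = 0.06×6/1.78×log₁₀(121.32/54.86)
    = 0.20225 × 0.34468 = 0.06971 m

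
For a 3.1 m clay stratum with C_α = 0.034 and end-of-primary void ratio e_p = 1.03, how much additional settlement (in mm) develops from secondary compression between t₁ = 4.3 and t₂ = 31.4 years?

Secondary compression: S_s = C_α·H/(1+e_p)·log₁₀(t₂/t₁)
S_s = 0.034×3.1/(1+1.03)×log₁₀(31.4/4.3)
    = 0.05192 × 0.8635 = 0.04483 m

S_s ≈ 44.8 mm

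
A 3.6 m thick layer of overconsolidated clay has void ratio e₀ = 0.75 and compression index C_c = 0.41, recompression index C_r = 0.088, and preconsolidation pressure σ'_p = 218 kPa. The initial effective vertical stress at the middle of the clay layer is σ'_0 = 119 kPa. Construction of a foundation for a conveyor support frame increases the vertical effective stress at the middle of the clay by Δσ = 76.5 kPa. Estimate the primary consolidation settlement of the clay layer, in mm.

Final effective stress: σ'_f = 119 + 76.5 = 195.5 kPa.
σ'_f = 195.5 ≤ σ'_p = 218 kPa, so the clay remains overconsolidated and only the recompression index applies:
S_c = C_r·H/(1+e₀)·log₁₀(σ'_f/σ'_0) = 0.088×3.6/1.75×log₁₀(195.5/119)
    = 0.18102 × 0.2156 = 0.03903 m

S_c ≈ 39 mm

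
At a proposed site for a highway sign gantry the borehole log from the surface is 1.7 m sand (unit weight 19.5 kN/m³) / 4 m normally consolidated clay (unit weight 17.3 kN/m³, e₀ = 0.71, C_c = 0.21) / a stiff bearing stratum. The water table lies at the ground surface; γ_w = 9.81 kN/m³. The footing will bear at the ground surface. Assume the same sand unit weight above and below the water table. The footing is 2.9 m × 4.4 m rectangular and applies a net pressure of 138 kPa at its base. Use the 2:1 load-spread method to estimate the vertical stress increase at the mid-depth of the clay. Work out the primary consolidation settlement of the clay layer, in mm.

Mid-depth of clay below the ground surface: z = 1.7 + 4/2 = 3.7 m.
Total vertical stress at mid-clay: σ_v = 19.5×1.7 + 17.3×2 = 67.75 kPa.
Pore pressure: u = 9.81×(3.7 − 0) = 36.297 kPa.
Initial effective stress: σ'_0 = σ_v − u = 67.75 − 36.297 = 31.453 kPa.
Stress increase at mid-clay by the 2:1 spreading method:
Δσ = qBL/((B+z)(L+z)) = 138×2.9×4.4/((2.9+3.7)(4.4+3.7)) = 32.938 kPa
Final effective stress: σ'_f = σ'_0 + Δσ = 31.453 + 32.938 = 64.391 kPa.
Normally consolidated clay, so the full stress increment lies on the virgin compression line:
S_c = C_c·H/(1+e₀)·log₁₀(σ'_f/σ'_0) = 0.21×4/(1+0.71)×log₁₀(64.391/31.453)
    = 0.49123 × 0.31116 = 0.1529 m

S_c ≈ 153 mm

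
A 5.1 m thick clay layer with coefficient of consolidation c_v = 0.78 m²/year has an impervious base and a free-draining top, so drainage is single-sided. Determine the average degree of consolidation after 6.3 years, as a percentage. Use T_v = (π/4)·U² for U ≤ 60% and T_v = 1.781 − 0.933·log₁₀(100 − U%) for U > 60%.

Drainage path length: H_d = H = 5.1 m (single drainage).
T_v = c_v·t/H_d² = 0.78×6.3/5.1² = 0.18893.
T_v = 0.18893 corresponds to the U ≤ 60% branch:
U = √(4T_v/π) = 0.4905

U ≈ 49 %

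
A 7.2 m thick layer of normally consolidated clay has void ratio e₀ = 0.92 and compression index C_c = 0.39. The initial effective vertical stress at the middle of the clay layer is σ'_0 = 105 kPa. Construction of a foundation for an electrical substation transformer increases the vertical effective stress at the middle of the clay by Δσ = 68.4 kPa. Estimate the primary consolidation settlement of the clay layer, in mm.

S_c ≈ 319 mm

Final effective stress: σ'_f = σ'_0 + Δσ = 105 + 68.4 = 173.4 kPa.
Normally consolidated clay, so the full stress increment lies on the virgin compression line:
S_c = C_c·H/(1+e₀)·log₁₀(σ'_f/σ'_0) = 0.39×7.2/(1+0.92)×log₁₀(173.4/105)
    = 1.4625 × 0.21786 = 0.3186 m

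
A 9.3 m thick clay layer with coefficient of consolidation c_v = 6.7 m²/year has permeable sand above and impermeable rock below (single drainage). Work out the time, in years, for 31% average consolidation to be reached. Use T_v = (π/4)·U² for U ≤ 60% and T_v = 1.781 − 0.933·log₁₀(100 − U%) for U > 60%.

t ≈ 0.974 years

Drainage path length: H_d = H = 9.3 m (single drainage).
U ≤ 60%: T_v = (π/4)·U² = (π/4)×0.31² = 0.075477.
t = T_v·H_d²/c_v = 0.075477×9.3²/6.7 = 0.9743 years.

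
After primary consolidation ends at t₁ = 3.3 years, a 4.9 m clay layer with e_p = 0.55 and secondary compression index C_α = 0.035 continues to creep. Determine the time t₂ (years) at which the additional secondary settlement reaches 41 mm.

S_s = C_α·H/(1+e_p)·log₁₀(t₂/t₁) ⇒ log₁₀(t₂/t₁) = S_s·(1+e_p)/(C_α·H).
log₁₀(t₂/t₁) = 0.041 × (1+0.55) / (0.035×4.9) = 0.3706
t₂ = t₁ × 10^0.3706 = 3.3 × 2.347 = 7.746 years

t₂ ≈ 7.75 years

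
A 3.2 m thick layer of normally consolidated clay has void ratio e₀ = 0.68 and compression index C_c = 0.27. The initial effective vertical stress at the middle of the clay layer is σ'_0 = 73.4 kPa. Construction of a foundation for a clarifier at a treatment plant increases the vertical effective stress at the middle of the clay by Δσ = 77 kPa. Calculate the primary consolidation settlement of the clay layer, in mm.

S_c ≈ 160 mm

Final effective stress: σ'_f = σ'_0 + Δσ = 73.4 + 77 = 150.4 kPa.
Normally consolidated clay, so the full stress increment lies on the virgin compression line:
S_c = C_c·H/(1+e₀)·log₁₀(σ'_f/σ'_0) = 0.27×3.2/(1+0.68)×log₁₀(150.4/73.4)
    = 0.51429 × 0.31155 = 0.1602 m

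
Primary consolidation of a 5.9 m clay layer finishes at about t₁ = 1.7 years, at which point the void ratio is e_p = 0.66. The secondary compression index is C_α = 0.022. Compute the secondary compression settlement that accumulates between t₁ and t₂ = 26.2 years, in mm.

Secondary compression: S_s = C_α·H/(1+e_p)·log₁₀(t₂/t₁)
S_s = 0.022×5.9/(1+0.66)×log₁₀(26.2/1.7)
    = 0.07819 × 1.188 = 0.09288 m

S_s ≈ 92.9 mm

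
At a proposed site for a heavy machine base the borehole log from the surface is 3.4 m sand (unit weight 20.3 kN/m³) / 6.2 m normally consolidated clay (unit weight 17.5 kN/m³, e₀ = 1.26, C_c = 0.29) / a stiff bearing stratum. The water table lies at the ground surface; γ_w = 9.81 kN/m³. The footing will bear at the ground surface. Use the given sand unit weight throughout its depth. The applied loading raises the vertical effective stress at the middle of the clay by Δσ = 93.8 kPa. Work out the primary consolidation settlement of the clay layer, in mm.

S_c ≈ 327 mm

Mid-depth of clay below the ground surface: z = 3.4 + 6.2/2 = 6.5 m.
Total vertical stress at mid-clay: σ_v = 20.3×3.4 + 17.5×3.1 = 123.27 kPa.
Pore pressure: u = 9.81×(6.5 − 0) = 63.765 kPa.
Initial effective stress: σ'_0 = σ_v − u = 123.27 − 63.765 = 59.505 kPa.
Final effective stress: σ'_f = σ'_0 + Δσ = 59.505 + 93.8 = 153.31 kPa.
Normally consolidated clay, so the full stress increment lies on the virgin compression line:
S_c = C_c·H/(1+e₀)·log₁₀(σ'_f/σ'_0) = 0.29×6.2/(1+1.26)×log₁₀(153.31/59.505)
    = 0.79558 × 0.41102 = 0.327 m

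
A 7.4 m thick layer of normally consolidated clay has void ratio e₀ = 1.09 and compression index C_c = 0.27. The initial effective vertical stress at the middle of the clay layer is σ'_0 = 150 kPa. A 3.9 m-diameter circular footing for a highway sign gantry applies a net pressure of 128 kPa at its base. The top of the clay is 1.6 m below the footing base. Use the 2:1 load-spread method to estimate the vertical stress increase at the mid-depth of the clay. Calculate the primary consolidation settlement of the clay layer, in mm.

S_c ≈ 59.2 mm

Mid-depth of clay below the footing base: z = 1.6 + 7.4/2 = 5.3 m.
Stress increase at mid-clay by the 2:1 spreading method:
Δσ ≈ qD²/(D+z)² = 128×3.9²/(3.9+5.3)² = 23.002 kPa
Final effective stress: σ'_f = σ'_0 + Δσ = 150 + 23.002 = 173 kPa.
Normally consolidated clay, so the full stress increment lies on the virgin compression line:
S_c = C_c·H/(1+e₀)·log₁₀(σ'_f/σ'_0) = 0.27×7.4/(1+1.09)×log₁₀(173/150)
    = 0.95598 × 0.061955 = 0.05923 m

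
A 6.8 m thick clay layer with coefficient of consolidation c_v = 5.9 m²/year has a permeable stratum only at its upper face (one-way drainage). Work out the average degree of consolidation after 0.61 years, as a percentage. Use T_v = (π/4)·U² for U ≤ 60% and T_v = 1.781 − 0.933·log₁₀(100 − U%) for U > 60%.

Drainage path length: H_d = H = 6.8 m (single drainage).
T_v = c_v·t/H_d² = 5.9×0.61/6.8² = 0.077833.
T_v = 0.077833 corresponds to the U ≤ 60% branch:
U = √(4T_v/π) = 0.3148

U ≈ 31.5 %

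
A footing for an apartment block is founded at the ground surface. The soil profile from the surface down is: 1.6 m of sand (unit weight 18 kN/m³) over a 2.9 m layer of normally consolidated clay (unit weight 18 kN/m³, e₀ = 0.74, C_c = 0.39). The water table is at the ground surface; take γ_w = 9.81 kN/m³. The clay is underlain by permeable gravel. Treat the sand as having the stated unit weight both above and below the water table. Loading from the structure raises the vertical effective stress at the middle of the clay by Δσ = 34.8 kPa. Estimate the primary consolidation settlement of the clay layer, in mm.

Mid-depth of clay below the ground surface: z = 1.6 + 2.9/2 = 3.05 m.
Total vertical stress at mid-clay: σ_v = 18×1.6 + 18×1.45 = 54.9 kPa.
Pore pressure: u = 9.81×(3.05 − 0) = 29.921 kPa.
Initial effective stress: σ'_0 = σ_v − u = 54.9 − 29.921 = 24.979 kPa.
Final effective stress: σ'_f = σ'_0 + Δσ = 24.979 + 34.8 = 59.779 kPa.
Normally consolidated clay, so the full stress increment lies on the virgin compression line:
S_c = C_c·H/(1+e₀)·log₁₀(σ'_f/σ'_0) = 0.39×2.9/(1+0.74)×log₁₀(59.779/24.979)
    = 0.65 × 0.37897 = 0.2463 m

S_c ≈ 246 mm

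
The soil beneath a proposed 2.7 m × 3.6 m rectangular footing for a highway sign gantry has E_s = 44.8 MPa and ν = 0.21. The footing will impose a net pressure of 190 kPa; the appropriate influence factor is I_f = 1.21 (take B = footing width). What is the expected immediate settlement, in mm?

S_e ≈ 13.2 mm

Immediate (elastic) settlement: S_e = q·B·(1−ν²)/E_s · I_f.
E_s = 44.8 MPa = 44800 kPa.
S_e = 190 × 2.7 × (1 − 0.21²) / 44800 × 1.21
    = 190 × 2.7 × 0.9559 / 44800 × 1.21
    = 0.01324 m = 13.24 mm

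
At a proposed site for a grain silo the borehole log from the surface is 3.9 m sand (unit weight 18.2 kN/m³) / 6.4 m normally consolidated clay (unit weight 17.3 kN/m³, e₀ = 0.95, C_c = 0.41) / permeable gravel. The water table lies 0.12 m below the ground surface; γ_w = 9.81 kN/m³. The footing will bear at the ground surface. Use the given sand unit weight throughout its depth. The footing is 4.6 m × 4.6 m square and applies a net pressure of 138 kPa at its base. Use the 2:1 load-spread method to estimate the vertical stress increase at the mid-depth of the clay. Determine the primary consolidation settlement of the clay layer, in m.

S_c ≈ 0.183 m

Mid-depth of clay below the ground surface: z = 3.9 + 6.4/2 = 7.1 m.
Total vertical stress at mid-clay: σ_v = 18.2×3.9 + 17.3×3.2 = 126.34 kPa.
Pore pressure: u = 9.81×(7.1 − 0.12) = 68.474 kPa.
Initial effective stress: σ'_0 = σ_v − u = 126.34 − 68.474 = 57.866 kPa.
Stress increase at mid-clay by the 2:1 spreading method:
Δσ = qBL/((B+z)(L+z)) = 138×4.6×4.6/((4.6+7.1)(4.6+7.1)) = 21.332 kPa
Final effective stress: σ'_f = σ'_0 + Δσ = 57.866 + 21.332 = 79.198 kPa.
Normally consolidated clay, so the full stress increment lies on the virgin compression line:
S_c = C_c·H/(1+e₀)·log₁₀(σ'_f/σ'_0) = 0.41×6.4/(1+0.95)×log₁₀(79.198/57.866)
    = 1.3456 × 0.13629 = 0.1834 m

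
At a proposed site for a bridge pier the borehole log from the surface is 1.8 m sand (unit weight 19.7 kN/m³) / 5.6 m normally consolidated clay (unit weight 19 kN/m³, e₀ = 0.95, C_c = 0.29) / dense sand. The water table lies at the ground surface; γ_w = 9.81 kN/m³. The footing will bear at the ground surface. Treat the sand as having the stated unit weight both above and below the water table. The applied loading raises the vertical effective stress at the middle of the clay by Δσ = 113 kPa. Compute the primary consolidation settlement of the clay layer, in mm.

S_c ≈ 463 mm

Mid-depth of clay below the ground surface: z = 1.8 + 5.6/2 = 4.6 m.
Total vertical stress at mid-clay: σ_v = 19.7×1.8 + 19×2.8 = 88.66 kPa.
Pore pressure: u = 9.81×(4.6 − 0) = 45.126 kPa.
Initial effective stress: σ'_0 = σ_v − u = 88.66 − 45.126 = 43.534 kPa.
Final effective stress: σ'_f = σ'_0 + Δσ = 43.534 + 113 = 156.53 kPa.
Normally consolidated clay, so the full stress increment lies on the virgin compression line:
S_c = C_c·H/(1+e₀)·log₁₀(σ'_f/σ'_0) = 0.29×5.6/(1+0.95)×log₁₀(156.53/43.534)
    = 0.83282 × 0.55577 = 0.4629 m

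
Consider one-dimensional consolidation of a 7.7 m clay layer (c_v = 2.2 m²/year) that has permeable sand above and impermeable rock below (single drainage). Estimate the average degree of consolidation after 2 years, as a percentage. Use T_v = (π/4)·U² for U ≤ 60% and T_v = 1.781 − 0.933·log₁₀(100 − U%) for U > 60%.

U ≈ 30.7 %

Drainage path length: H_d = H = 7.7 m (single drainage).
T_v = c_v·t/H_d² = 2.2×2/7.7² = 0.074212.
T_v = 0.074212 corresponds to the U ≤ 60% branch:
U = √(4T_v/π) = 0.3074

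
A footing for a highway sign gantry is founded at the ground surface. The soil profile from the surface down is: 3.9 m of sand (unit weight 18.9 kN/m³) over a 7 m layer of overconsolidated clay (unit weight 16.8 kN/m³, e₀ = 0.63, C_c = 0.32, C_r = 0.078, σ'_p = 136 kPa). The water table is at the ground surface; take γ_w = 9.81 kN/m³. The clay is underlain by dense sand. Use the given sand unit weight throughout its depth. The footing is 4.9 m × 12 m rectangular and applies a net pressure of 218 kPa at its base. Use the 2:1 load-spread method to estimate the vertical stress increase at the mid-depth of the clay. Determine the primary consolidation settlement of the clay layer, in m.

S_c ≈ 0.0931 m

Mid-depth of clay below the ground surface: z = 3.9 + 7/2 = 7.4 m.
Total vertical stress at mid-clay: σ_v = 18.9×3.9 + 16.8×3.5 = 132.51 kPa.
Pore pressure: u = 9.81×(7.4 − 0) = 72.594 kPa.
Initial effective stress: σ'_0 = σ_v − u = 132.51 − 72.594 = 59.916 kPa.
Stress increase at mid-clay by the 2:1 spreading method:
Δσ = qBL/((B+z)(L+z)) = 218×4.9×12/((4.9+7.4)(12+7.4)) = 53.719 kPa
Final effective stress: σ'_f = 59.916 + 53.719 = 113.63 kPa.
σ'_f = 113.63 ≤ σ'_p = 136 kPa, so the clay remains overconsolidated and only the recompression index applies:
S_c = C_r·H/(1+e₀)·log₁₀(σ'_f/σ'_0) = 0.078×7/1.63×log₁₀(113.63/59.916)
    = 0.33497 × 0.27795 = 0.09311 m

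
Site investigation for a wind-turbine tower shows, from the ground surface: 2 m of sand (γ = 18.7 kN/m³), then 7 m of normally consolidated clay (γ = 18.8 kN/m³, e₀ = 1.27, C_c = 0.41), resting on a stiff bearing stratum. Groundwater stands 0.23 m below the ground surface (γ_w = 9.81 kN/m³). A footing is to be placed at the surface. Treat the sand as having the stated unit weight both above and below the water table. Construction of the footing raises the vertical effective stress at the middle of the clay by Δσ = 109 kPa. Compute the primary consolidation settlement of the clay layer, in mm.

S_c ≈ 624 mm

Mid-depth of clay below the ground surface: z = 2 + 7/2 = 5.5 m.
Total vertical stress at mid-clay: σ_v = 18.7×2 + 18.8×3.5 = 103.2 kPa.
Pore pressure: u = 9.81×(5.5 − 0.23) = 51.699 kPa.
Initial effective stress: σ'_0 = σ_v − u = 103.2 − 51.699 = 51.501 kPa.
Final effective stress: σ'_f = σ'_0 + Δσ = 51.501 + 109 = 160.5 kPa.
Normally consolidated clay, so the full stress increment lies on the virgin compression line:
S_c = C_c·H/(1+e₀)·log₁₀(σ'_f/σ'_0) = 0.41×7/(1+1.27)×log₁₀(160.5/51.501)
    = 1.2643 × 0.49366 = 0.6241 m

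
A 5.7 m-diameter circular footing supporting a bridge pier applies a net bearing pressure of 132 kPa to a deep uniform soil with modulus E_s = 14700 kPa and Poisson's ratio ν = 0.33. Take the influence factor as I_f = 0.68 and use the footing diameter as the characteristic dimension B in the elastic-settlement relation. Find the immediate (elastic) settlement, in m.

S_e ≈ 0.031 m

Immediate (elastic) settlement: S_e = q·B·(1−ν²)/E_s · I_f.
S_e = 132 × 5.7 × (1 − 0.33²) / 14700 × 0.68
    = 132 × 5.7 × 0.8911 / 14700 × 0.68
    = 0.03101 m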